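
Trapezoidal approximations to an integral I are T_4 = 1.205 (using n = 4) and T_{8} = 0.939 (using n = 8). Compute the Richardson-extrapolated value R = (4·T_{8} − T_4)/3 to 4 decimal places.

R = (4·T_{8} − T_4) / 3 = (4·0.939 − 1.205)/3 = (2.551)/3 = 0.8503.

0.8503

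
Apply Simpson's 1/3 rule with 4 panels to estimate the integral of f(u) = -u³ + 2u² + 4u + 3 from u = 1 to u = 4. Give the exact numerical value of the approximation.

h = (4 − 1)/4 = 0.75.
Nodes u₀,…,u₄ = 1, 1.75, 2.5, 3.25, 4.
f(u) = -u³ + 2u² + 4u + 3: f₀=8, f₁=10.765625, f₂=9.875, f₃=2.796875, f₄=-13.
(h/3)·[f₀ + 4f₁ + 2f₂ + 4f₃ + f₄] = 0.25·(69) = 17.25.

17.25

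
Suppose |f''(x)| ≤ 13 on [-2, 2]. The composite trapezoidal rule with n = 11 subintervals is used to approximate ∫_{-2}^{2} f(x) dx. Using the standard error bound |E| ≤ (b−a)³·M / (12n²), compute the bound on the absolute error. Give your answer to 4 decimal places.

0.5730

|E| ≤ (4)³·13 / (12·11²) = 832/1452 = 0.5730.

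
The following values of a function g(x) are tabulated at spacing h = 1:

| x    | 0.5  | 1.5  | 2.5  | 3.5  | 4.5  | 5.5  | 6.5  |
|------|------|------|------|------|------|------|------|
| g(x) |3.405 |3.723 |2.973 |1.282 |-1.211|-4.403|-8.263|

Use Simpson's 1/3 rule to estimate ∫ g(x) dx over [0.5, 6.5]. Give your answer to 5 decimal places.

h = 1, n = 6.
(h/3)·[y₀ + 4y₁ + 2y₂ + 4y₃ + 2y₄ + 4y₅ + y₆] = 0.333333·(1.074) = 0.35800.

0.35800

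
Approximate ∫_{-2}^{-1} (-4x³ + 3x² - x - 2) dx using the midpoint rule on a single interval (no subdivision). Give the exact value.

M = (b−a)·f(-1.5) = 1·(19.75) = 19.75.

19.75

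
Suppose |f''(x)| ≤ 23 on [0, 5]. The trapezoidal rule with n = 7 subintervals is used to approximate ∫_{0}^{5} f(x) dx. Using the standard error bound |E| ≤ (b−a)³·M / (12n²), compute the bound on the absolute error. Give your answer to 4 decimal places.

|E| ≤ (5)³·23 / (12·7²) = 2875/588 = 4.8895.

4.8895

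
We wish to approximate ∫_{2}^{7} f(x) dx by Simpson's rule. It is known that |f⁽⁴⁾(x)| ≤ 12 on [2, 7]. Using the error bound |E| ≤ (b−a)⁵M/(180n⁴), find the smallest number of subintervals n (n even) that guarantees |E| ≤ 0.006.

14

Need 37500/(180n⁴) ≤ 0.006.
n⁴ ≥ 37500/(180·0.006) = 34722.2 ⇒ n ≥ 13.6506, so the smallest even n is 14. (n must be even for Simpson's rule.)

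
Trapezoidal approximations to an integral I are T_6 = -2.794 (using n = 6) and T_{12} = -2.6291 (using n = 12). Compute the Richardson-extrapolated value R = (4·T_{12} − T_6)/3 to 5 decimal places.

-2.57413

R = (4·T_{12} − T_6) / 3 = (4·(-2.6291) − (-2.794))/3 = (-7.7224)/3 = -2.57413.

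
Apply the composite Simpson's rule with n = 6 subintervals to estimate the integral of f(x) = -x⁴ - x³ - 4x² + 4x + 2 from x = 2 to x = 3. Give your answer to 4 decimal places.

h = (3 − 2)/6 = 0.166667.
Nodes x₀,…,x₆ = 2, 2.166667, 2.333333, 2.5, 2.666667, 2.833333, 3.
f(x) = -x⁴ - x³ - 4x² + 4x + 2: f₀=-30, f₁=-40.320216, f₂=-52.790123, f₃=-67.6875, f₄=-85.308642, f₅=-105.968364, f₆=-130.
(h/3)·[f₀ + 4f₁ + 2f₂ + 4f₃ + 2f₄ + 4f₅ + f₆] = 0.055556·(-1292.101852) = -71.7834.

-71.7834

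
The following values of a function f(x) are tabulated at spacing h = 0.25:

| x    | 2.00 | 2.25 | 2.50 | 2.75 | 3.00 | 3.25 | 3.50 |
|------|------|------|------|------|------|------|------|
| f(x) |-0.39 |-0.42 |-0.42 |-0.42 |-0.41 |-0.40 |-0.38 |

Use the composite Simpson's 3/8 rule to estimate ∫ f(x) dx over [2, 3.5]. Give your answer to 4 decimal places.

-0.6150

h = 0.25, n = 6.
(3h/8)·[y₀ + 3y₁ + 3y₂ + 2y₃ + 3y₄ + 3y₅ + y₆] = 0.09375·(-6.56) = -0.6150.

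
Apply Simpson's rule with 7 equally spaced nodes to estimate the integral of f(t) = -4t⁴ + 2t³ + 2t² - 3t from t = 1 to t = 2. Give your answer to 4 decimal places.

-17.1337

h = (2 − 1)/6 = 0.166667.
Nodes t₀,…,t₆ = 1, 1.166667, 1.333333, 1.5, 1.666667, 1.833333, 2.
f(t) = -4t⁴ + 2t³ + 2t² - 3t: f₀=-3, f₁=-5.012346, f₂=-8.345679, f₃=-13.5, f₄=-21.049383, f₅=-31.641975, f₆=-46.
(h/3)·[f₀ + 4f₁ + 2f₂ + 4f₃ + 2f₄ + 4f₅ + f₆] = 0.055556·(-308.407407) = -17.1337.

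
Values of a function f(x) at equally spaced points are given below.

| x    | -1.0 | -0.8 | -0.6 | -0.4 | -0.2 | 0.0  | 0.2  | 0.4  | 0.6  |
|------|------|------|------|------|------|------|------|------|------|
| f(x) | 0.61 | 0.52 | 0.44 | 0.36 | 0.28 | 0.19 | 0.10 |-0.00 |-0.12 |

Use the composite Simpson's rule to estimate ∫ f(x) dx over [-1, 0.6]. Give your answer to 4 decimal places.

h = 0.2, n = 8.
(h/3)·[y₀ + 4y₁ + 2y₂ + 4y₃ + 2y₄ + 4y₅ + 2y₆ + 4y₇ + y₈] = 0.066667·(6.41) = 0.4273.

0.4273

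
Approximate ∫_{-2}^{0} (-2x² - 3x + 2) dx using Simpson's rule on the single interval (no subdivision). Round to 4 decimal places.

4.6667

S = (b−a)/6 · [f(-2) + 4f(-1) + f(0)] = 0.333333·[0 + 4·3 + 2] = 4.6667.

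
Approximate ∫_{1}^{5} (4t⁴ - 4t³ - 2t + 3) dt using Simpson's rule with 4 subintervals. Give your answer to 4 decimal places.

h = (5 − 1)/4 = 1.
Nodes t₀,…,t₄ = 1, 2, 3, 4, 5.
f(t) = 4t⁴ - 4t³ - 2t + 3: f₀=1, f₁=31, f₂=213, f₃=763, f₄=1993.
(h/3)·[f₀ + 4f₁ + 2f₂ + 4f₃ + f₄] = 0.333333·(5596) = 1865.3333.

1865.3333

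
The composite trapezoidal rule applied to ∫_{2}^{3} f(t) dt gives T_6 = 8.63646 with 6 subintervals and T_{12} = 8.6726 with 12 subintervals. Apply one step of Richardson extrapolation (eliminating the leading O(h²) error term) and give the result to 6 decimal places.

8.684647

R = (4·T_{12} − T_6) / 3 = (4·8.6726 − 8.63646)/3 = (26.05394)/3 = 8.684647.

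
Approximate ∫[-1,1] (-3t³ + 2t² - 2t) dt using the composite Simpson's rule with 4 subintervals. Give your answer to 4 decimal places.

h = (1 − (-1))/4 = 0.5.
Nodes t₀,…,t₄ = -1, -0.5, 0, 0.5, 1.
f(t) = -3t³ + 2t² - 2t: f₀=7, f₁=1.875, f₂=0, f₃=-0.875, f₄=-3.
(h/3)·[f₀ + 4f₁ + 2f₂ + 4f₃ + f₄] = 0.166667·(8) = 1.3333.

1.3333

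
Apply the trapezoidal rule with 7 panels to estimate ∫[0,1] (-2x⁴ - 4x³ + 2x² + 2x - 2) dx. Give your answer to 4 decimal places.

-1.7605

h = (1 − 0)/7 = 0.142857.
Nodes x₀,…,x₇ = 0, 0.142857, 0.285714, 0.428571, 0.571429, 0.714286, 0.857143, 1.
f(x) = -2x⁴ - 4x³ + 2x² + 2x - 2: f₀=-2, f₁=-1.685964, f₂=-1.371928, f₃=-1.157851, f₄=-1.163682, f₅=-1.529363, f₆=-2.414827, f₇=-4.
(h/2)·[f₀ + 2f₁ + 2f₂ + 2f₃ + 2f₄ + 2f₅ + 2f₆ + f₇] = 0.071429·(-24.647230) = -1.7605.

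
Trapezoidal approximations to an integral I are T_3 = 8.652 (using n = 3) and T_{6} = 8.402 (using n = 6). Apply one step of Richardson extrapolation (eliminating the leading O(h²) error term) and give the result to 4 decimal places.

8.3187

R = (4·T_{6} − T_3) / 3 = (4·8.402 − 8.652)/3 = (24.956)/3 = 8.3187.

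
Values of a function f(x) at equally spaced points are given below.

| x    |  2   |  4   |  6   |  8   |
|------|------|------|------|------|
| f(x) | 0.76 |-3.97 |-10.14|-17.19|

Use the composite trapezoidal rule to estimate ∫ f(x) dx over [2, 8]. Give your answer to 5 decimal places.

h = 2, n = 3.
(h/2)·[y₀ + 2y₁ + 2y₂ + y₃] = 1·(-44.65) = -44.65000.

-44.65000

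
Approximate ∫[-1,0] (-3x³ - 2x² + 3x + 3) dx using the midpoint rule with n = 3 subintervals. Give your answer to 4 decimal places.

1.5602

h = (0 − (-1))/3 = 0.333333.
Midpoints m₁,…,m₃ = -0.833333, -0.5, -0.166667.
f(m₁)=0.847222, f(m₂)=1.375, f(m₃)=2.458333.
h·[f(m₁) + f(m₂) + f(m₃)] = 0.333333·(4.680556) = 1.5602.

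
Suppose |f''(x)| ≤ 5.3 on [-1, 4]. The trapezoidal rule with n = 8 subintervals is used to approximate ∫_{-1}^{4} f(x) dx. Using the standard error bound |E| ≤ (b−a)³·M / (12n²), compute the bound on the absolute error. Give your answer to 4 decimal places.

0.8626

|E| ≤ (5)³·5.3 / (12·8²) = 662.5/768 = 0.8626.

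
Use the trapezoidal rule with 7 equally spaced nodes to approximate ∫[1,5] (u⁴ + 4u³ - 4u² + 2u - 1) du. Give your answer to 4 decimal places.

h = (5 − 1)/6 = 0.666667.
Nodes u₀,…,u₆ = 1, 1.666667, 2.333333, 3, 3.666667, 4.333333, 5.
f(u) = u⁴ + 4u³ - 4u² + 2u - 1: f₀=2, f₁=17.456790, f₂=62.345679, f₃=158, f₄=330.493827, f₅=610.641975, f₆=1034.
(h/2)·[f₀ + 2f₁ + 2f₂ + 2f₃ + 2f₄ + 2f₅ + f₆] = 0.333333·(3393.876543) = 1131.2922.

1131.2922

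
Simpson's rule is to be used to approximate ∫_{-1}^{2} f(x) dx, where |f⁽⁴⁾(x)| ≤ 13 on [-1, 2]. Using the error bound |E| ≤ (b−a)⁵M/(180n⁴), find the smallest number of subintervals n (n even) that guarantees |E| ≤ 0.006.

8

Need 3159/(180n⁴) ≤ 0.006.
n⁴ ≥ 3159/(180·0.006) = 2925 ⇒ n ≥ 7.3541, so the smallest even n is 8. (n must be even for Simpson's rule.)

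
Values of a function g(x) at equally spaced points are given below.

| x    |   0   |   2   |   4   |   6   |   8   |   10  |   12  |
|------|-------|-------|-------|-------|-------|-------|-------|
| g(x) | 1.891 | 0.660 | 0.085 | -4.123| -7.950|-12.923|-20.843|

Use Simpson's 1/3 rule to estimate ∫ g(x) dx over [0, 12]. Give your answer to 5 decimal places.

-66.81733

h = 2, n = 6.
(h/3)·[y₀ + 4y₁ + 2y₂ + 4y₃ + 2y₄ + 4y₅ + y₆] = 0.666667·(-100.226) = -66.81733.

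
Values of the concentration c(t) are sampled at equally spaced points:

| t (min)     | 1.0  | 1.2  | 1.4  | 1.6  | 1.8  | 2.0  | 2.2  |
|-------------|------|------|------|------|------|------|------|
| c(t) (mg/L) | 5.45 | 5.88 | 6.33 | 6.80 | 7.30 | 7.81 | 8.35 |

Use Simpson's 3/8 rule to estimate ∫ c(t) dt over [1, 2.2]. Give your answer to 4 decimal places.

8.2020

h = 0.2, n = 6.
(3h/8)·[y₀ + 3y₁ + 3y₂ + 2y₃ + 3y₄ + 3y₅ + y₆] = 0.075·(109.36) = 8.2020.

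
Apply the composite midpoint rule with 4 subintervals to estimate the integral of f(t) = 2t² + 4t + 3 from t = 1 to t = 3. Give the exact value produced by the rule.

39.25

h = (3 − 1)/4 = 0.5.
Midpoints m₁,…,m₄ = 1.25, 1.75, 2.25, 2.75.
f(m₁)=11.125, f(m₂)=16.125, f(m₃)=22.125, f(m₄)=29.125.
h·[f(m₁) + f(m₂) + f(m₃) + f(m₄)] = 0.5·(78.5) = 39.25.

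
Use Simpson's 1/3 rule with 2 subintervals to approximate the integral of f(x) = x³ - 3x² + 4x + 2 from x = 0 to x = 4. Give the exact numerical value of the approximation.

40

h = (4 − 0)/2 = 2.
Nodes x₀,…,x₂ = 0, 2, 4.
f(x) = x³ - 3x² + 4x + 2: f₀=2, f₁=6, f₂=34.
(h/3)·[f₀ + 4f₁ + f₂] = 0.666667·(60) = 40.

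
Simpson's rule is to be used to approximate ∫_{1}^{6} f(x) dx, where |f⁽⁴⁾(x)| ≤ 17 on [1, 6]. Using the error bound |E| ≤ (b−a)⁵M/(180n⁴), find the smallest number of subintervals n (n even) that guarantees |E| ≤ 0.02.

Need 53125/(180n⁴) ≤ 0.02.
n⁴ ≥ 53125/(180·0.02) = 14756.9 ⇒ n ≥ 11.0217, so the smallest even n is 12. (n must be even for Simpson's rule.)

12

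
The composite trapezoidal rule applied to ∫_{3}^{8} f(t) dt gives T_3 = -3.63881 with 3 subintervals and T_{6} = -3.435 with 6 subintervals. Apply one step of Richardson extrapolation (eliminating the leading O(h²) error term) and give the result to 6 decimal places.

R = (4·T_{6} − T_3) / 3 = (4·(-3.435) − (-3.63881))/3 = (-10.10119)/3 = -3.367063.

-3.367063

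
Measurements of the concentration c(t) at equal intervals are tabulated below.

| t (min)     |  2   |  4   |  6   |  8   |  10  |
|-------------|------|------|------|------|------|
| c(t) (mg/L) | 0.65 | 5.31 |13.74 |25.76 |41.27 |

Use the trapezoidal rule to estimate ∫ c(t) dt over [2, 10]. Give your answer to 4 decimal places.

h = 2, n = 4.
(h/2)·[y₀ + 2y₁ + 2y₂ + 2y₃ + y₄] = 1·(131.54) = 131.5400.

131.5400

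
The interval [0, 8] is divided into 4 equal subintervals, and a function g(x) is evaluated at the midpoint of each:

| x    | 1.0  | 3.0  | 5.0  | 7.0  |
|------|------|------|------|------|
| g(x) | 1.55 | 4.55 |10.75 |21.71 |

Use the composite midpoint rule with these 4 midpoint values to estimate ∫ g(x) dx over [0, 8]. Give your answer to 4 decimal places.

77.1200

h = 2, n = 4.
h·[y(m₁) + y(m₂) + y(m₃) + y(m₄)] = 2·(38.56) = 77.1200.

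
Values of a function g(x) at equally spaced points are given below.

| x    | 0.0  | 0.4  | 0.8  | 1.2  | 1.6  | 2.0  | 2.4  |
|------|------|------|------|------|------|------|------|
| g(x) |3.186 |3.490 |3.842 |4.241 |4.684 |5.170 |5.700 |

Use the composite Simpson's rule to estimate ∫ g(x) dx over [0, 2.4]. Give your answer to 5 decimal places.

h = 0.4, n = 6.
(h/3)·[y₀ + 4y₁ + 2y₂ + 4y₃ + 2y₄ + 4y₅ + y₆] = 0.133333·(77.542) = 10.33893.

10.33893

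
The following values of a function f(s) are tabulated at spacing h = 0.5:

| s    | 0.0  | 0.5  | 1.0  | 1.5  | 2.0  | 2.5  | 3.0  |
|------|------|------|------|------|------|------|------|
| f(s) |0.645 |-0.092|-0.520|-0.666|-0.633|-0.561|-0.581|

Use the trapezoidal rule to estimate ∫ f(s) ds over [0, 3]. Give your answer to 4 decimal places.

-1.2200

h = 0.5, n = 6.
(h/2)·[y₀ + 2y₁ + 2y₂ + 2y₃ + 2y₄ + 2y₅ + y₆] = 0.25·(-4.880) = -1.2200.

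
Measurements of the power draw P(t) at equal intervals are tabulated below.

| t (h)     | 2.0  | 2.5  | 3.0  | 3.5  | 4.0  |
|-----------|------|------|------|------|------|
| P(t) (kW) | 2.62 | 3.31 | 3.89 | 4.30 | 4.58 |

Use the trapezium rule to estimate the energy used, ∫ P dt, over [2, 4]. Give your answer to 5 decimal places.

h = 0.5, n = 4.
(h/2)·[y₀ + 2y₁ + 2y₂ + 2y₃ + y₄] = 0.25·(30.20) = 7.55000.

7.55000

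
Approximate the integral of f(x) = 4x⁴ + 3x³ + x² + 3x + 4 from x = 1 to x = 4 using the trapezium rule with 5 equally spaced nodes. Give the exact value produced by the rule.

h = (4 − 1)/4 = 0.75.
Nodes x₀,…,x₄ = 1, 1.75, 2.5, 3.25, 4.
f(x) = 4x⁴ + 3x³ + x² + 3x + 4: f₀=15, f₁=65.90625, f₂=220.875, f₃=573.5625, f₄=1248.
(h/2)·[f₀ + 2f₁ + 2f₂ + 2f₃ + f₄] = 0.375·(2983.6875) = 1118.8828125.

1118.8828125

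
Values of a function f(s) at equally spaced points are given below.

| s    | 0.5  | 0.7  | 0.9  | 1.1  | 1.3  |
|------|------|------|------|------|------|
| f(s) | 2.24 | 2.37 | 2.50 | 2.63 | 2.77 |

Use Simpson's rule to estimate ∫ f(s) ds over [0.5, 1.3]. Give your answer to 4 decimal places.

h = 0.2, n = 4.
(h/3)·[y₀ + 4y₁ + 2y₂ + 4y₃ + y₄] = 0.066667·(30.01) = 2.0007.

2.0007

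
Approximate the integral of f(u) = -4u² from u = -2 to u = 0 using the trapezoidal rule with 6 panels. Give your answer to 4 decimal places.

h = (0 − (-2))/6 = 0.333333.
Nodes u₀,…,u₆ = -2, -1.666667, -1.333333, -1, -0.666667, -0.333333, 0.
f(u) = -4u²: f₀=-16, f₁=-11.111111, f₂=-7.111111, f₃=-4, f₄=-1.777778, f₅=-0.444444, f₆=0.
(h/2)·[f₀ + 2f₁ + 2f₂ + 2f₃ + 2f₄ + 2f₅ + f₆] = 0.166667·(-64.888889) = -10.8148.

-10.8148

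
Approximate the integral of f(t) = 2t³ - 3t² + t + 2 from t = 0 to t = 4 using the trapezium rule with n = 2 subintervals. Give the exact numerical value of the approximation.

h = (4 − 0)/2 = 2.
Nodes t₀,…,t₂ = 0, 2, 4.
f(t) = 2t³ - 3t² + t + 2: f₀=2, f₁=8, f₂=86.
(h/2)·[f₀ + 2f₁ + f₂] = 1·(104) = 104.

104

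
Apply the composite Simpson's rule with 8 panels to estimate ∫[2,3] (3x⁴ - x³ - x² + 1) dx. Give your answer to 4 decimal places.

h = (3 − 2)/8 = 0.125.
Nodes x₀,…,x₈ = 2, 2.125, 2.25, 2.375, 2.5, 2.625, 2.75, 2.875, 3.
f(x) = 3x⁴ - x³ - x² + 1: f₀=37, f₁=48.061279296875, f₂=61.43359375, f₃=77.412841796875, f₄=96.3125, f₅=118.463623046875, f₆=144.21484375, f₇=173.932373046875, f₈=208.
(h/3)·[f₀ + 4f₁ + 2f₂ + 4f₃ + 2f₄ + 4f₅ + 2f₆ + 4f₇ + f₈] = 0.041667·(2520.40234375) = 105.0168.

105.0168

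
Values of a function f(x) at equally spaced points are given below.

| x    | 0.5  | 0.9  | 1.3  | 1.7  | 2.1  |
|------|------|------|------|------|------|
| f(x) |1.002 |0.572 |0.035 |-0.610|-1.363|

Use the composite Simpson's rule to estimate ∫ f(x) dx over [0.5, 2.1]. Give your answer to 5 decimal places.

h = 0.4, n = 4.
(h/3)·[y₀ + 4y₁ + 2y₂ + 4y₃ + y₄] = 0.133333·(-0.443) = -0.05907.

-0.05907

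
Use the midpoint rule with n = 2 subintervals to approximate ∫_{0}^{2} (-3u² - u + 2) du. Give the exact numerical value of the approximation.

-5.5

h = (2 − 0)/2 = 1.
Midpoints m₁,…,m₂ = 0.5, 1.5.
f(m₁)=0.75, f(m₂)=-6.25.
h·[f(m₁) + f(m₂)] = 1·(-5.5) = -5.5.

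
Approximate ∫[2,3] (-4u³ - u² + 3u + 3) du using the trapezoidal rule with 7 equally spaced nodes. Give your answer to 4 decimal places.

h = (3 − 2)/6 = 0.166667.
Nodes u₀,…,u₆ = 2, 2.166667, 2.333333, 2.5, 2.666667, 2.833333, 3.
f(u) = -4u³ - u² + 3u + 3: f₀=-27, f₁=-35.879630, f₂=-46.259259, f₃=-58.25, f₄=-71.962963, f₅=-87.509259, f₆=-105.
(h/2)·[f₀ + 2f₁ + 2f₂ + 2f₃ + 2f₄ + 2f₅ + f₆] = 0.083333·(-731.722222) = -60.9769.

-60.9769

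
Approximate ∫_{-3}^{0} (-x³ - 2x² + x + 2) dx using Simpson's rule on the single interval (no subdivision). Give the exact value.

S = (b−a)/6 · [f(-3) + 4f(-1.5) + f(0)] = 0.5·[8 + 4·(-0.625) + 2] = 3.75.

3.75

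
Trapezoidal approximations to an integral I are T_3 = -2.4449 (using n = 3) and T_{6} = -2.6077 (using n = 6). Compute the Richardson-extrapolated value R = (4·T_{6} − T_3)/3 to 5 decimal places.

-2.66197

R = (4·T_{6} − T_3) / 3 = (4·(-2.6077) − (-2.4449))/3 = (-7.9859)/3 = -2.66197.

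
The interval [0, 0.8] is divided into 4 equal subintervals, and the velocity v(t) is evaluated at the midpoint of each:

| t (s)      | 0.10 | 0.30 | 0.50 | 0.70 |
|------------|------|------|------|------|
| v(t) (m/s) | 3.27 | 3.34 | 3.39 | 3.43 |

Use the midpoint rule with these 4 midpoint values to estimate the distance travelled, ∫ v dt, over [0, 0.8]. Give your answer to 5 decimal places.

2.68600

h = 0.2, n = 4.
h·[y(m₁) + y(m₂) + y(m₃) + y(m₄)] = 0.2·(13.43) = 2.68600.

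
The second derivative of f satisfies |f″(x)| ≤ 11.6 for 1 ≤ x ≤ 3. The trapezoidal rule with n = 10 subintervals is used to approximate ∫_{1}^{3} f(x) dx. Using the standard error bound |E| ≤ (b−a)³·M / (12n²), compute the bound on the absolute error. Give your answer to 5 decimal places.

0.07733

|E| ≤ (2)³·11.6 / (12·10²) = 92.8/1200 = 0.07733.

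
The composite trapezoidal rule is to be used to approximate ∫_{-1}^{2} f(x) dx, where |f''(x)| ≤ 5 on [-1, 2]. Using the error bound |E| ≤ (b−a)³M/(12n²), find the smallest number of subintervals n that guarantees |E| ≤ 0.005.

Need 135/(12n²) ≤ 0.005.
n² ≥ 135/(12·0.005) = 2250 ⇒ n ≥ 47.4342, so the smallest n is 48.

48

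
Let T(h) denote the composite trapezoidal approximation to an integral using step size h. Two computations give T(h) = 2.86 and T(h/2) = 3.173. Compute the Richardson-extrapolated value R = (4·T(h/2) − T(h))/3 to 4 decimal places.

R = (4·T(h/2) − T(h)) / 3 = (4·3.173 − 2.86)/3 = (9.832)/3 = 3.2773.

3.2773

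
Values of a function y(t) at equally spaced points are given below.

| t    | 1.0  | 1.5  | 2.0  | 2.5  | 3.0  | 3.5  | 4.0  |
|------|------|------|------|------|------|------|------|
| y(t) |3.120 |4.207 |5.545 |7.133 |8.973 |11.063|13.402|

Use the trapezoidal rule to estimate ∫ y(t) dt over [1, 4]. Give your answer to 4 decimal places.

h = 0.5, n = 6.
(h/2)·[y₀ + 2y₁ + 2y₂ + 2y₃ + 2y₄ + 2y₅ + y₆] = 0.25·(90.364) = 22.5910.

22.5910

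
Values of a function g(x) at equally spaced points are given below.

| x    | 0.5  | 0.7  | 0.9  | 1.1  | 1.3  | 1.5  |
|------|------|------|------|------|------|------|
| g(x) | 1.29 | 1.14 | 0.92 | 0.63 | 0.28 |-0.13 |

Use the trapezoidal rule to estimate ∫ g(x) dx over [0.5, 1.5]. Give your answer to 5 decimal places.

h = 0.2, n = 5.
(h/2)·[y₀ + 2y₁ + 2y₂ + 2y₃ + 2y₄ + y₅] = 0.1·(7.10) = 0.71000.

0.71000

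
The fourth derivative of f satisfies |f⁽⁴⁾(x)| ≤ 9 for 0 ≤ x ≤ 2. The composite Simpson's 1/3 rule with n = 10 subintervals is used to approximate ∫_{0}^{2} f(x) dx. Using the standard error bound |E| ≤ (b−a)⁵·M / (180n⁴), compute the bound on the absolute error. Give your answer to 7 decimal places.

0.0001600

|E| ≤ (2)⁵·9 / (180·10⁴) = 288/1800000 = 0.0001600.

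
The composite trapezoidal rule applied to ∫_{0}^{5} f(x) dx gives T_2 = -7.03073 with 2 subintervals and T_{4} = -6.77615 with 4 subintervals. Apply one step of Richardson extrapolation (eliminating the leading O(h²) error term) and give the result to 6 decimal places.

-6.691290

R = (4·T_{4} − T_2) / 3 = (4·(-6.77615) − (-7.03073))/3 = (-20.07387)/3 = -6.691290.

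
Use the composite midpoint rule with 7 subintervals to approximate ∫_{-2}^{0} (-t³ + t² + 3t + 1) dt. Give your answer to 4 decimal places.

h = (0 − (-2))/7 = 0.285714.
Midpoints m₁,…,m₇ = -1.857143, -1.571429, -1.285714, -1, -0.714286, -0.428571, -0.142857.
f(m₁)=5.282799, f(m₂)=2.635569, f(m₃)=0.921283, f(m₄)=0, f(m₅)=-0.268222, f(m₆)=-0.023324, f(m₇)=0.594752.
h·[f(m₁) + f(m₂) + f(m₃) + f(m₄) + f(m₅) + f(m₆) + f(m₇)] = 0.285714·(9.142857) = 2.6122.

2.6122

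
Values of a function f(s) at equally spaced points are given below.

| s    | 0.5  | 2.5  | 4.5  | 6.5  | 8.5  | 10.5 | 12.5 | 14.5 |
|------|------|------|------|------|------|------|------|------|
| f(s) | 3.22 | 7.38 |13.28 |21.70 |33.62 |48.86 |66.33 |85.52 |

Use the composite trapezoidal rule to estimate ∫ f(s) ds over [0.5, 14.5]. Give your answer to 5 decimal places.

471.08000

h = 2, n = 7.
(h/2)·[y₀ + 2y₁ + 2y₂ + 2y₃ + 2y₄ + 2y₅ + 2y₆ + y₇] = 1·(471.08) = 471.08000.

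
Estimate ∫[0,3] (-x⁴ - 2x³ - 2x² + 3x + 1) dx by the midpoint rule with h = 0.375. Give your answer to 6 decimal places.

h = (3 − 0)/8 = 0.375.
Midpoints m₁,…,m₈ = 0.1875, 0.5625, 0.9375, 1.3125, 1.6875, 2.0625, 2.4375, 2.8125.
f(m₁)=1.4777679443359375, f(m₂)=1.5986175537109375, f(m₃)=-0.3657379150390625, f(m₄)=-5.9973297119140625, f(m₅)=-17.3527984619140625, f(m₆)=-36.9633941650390625, f(m₇)=-67.8349761962890625, f(m₈)=-113.4480133056640625.
h·[f(m₁) + f(m₂) + f(m₃) + f(m₄) + f(m₅) + f(m₆) + f(m₇) + f(m₈)] = 0.375·(-238.8858642578125) = -89.582199.

-89.582199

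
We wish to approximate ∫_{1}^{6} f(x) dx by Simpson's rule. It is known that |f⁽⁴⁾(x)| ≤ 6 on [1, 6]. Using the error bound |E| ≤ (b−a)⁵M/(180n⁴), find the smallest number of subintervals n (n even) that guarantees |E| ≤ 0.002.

Need 18750/(180n⁴) ≤ 0.002.
n⁴ ≥ 18750/(180·0.002) = 52083.3 ⇒ n ≥ 15.1069, so the smallest even n is 16. (n must be even for Simpson's rule.)

16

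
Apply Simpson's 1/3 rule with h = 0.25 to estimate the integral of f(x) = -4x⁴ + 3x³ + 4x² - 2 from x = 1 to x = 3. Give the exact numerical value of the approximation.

h = (3 − 1)/8 = 0.25.
Nodes x₀,…,x₈ = 1, 1.25, 1.5, 1.75, 2, 2.25, 2.5, 2.75, 3.
f(x) = -4x⁴ + 3x³ + 4x² - 2: f₀=1, f₁=0.34375, f₂=-3.125, f₃=-11.1875, f₄=-26, f₅=-50.09375, f₆=-86.375, f₇=-138.125, f₈=-209.
(h/3)·[f₀ + 4f₁ + 2f₂ + 4f₃ + 2f₄ + 4f₅ + 2f₆ + 4f₇ + f₈] = 0.083333·(-1235.25) = -102.9375.

-102.9375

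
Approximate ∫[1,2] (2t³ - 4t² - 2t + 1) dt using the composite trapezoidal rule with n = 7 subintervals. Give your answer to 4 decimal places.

-3.8163

h = (2 − 1)/7 = 0.142857.
Nodes t₀,…,t₇ = 1, 1.142857, 1.285714, 1.428571, 1.571429, 1.714286, 1.857143, 2.
f(t) = 2t³ - 4t² - 2t + 1: f₀=-3, f₁=-3.524781, f₂=-3.932945, f₃=-4.189504, f₄=-4.259475, f₅=-4.107872, f₆=-3.699708, f₇=-3.
(h/2)·[f₀ + 2f₁ + 2f₂ + 2f₃ + 2f₄ + 2f₅ + 2f₆ + f₇] = 0.071429·(-53.428571) = -3.8163.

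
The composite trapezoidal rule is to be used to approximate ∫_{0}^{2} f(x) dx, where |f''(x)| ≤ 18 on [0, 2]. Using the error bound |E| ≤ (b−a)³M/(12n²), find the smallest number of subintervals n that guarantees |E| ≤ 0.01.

Need 144/(12n²) ≤ 0.01.
n² ≥ 144/(12·0.01) = 1200 ⇒ n ≥ 34.6410, so the smallest n is 35.

35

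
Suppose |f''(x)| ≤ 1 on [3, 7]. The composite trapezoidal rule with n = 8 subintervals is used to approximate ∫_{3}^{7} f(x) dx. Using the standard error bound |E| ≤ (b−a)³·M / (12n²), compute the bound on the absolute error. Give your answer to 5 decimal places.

0.08333

|E| ≤ (4)³·1 / (12·8²) = 64/768 = 0.08333.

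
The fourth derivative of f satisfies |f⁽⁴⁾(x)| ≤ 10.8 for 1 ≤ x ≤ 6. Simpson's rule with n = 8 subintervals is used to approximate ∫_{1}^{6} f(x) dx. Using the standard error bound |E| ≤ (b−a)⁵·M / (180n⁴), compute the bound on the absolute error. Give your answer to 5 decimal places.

|E| ≤ (5)⁵·10.8 / (180·8⁴) = 33750/737280 = 0.04578.

0.04578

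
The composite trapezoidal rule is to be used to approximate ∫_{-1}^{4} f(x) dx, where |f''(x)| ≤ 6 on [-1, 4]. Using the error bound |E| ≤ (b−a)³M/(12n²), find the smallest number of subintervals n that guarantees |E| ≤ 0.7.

10

Need 750/(12n²) ≤ 0.7.
n² ≥ 750/(12·0.7) = 89.2857 ⇒ n ≥ 9.4491, so the smallest n is 10.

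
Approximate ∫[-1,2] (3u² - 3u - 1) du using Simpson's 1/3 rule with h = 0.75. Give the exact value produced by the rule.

1.5

h = (2 − (-1))/4 = 0.75.
Nodes u₀,…,u₄ = -1, -0.25, 0.5, 1.25, 2.
f(u) = 3u² - 3u - 1: f₀=5, f₁=-0.0625, f₂=-1.75, f₃=-0.0625, f₄=5.
(h/3)·[f₀ + 4f₁ + 2f₂ + 4f₃ + f₄] = 0.25·(6) = 1.5.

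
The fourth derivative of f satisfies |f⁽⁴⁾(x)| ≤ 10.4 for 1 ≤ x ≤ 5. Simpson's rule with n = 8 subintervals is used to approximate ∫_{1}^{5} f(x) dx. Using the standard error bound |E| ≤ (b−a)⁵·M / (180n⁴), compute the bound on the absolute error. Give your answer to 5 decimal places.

|E| ≤ (4)⁵·10.4 / (180·8⁴) = 10649.6/737280 = 0.01444.

0.01444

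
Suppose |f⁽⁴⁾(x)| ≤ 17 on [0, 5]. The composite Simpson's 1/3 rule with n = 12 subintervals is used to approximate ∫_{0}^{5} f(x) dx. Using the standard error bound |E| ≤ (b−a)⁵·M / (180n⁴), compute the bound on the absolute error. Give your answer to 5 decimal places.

|E| ≤ (5)⁵·17 / (180·12⁴) = 53125/3732480 = 0.01423.

0.01423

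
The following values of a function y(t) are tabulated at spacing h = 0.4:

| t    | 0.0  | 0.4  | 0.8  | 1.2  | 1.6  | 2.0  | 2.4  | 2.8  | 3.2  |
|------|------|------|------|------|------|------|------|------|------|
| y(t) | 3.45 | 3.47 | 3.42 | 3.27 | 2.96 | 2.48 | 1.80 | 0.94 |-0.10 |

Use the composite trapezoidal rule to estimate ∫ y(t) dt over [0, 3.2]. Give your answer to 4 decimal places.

8.0060

h = 0.4, n = 8.
(h/2)·[y₀ + 2y₁ + 2y₂ + 2y₃ + 2y₄ + 2y₅ + 2y₆ + 2y₇ + y₈] = 0.2·(40.03) = 8.0060.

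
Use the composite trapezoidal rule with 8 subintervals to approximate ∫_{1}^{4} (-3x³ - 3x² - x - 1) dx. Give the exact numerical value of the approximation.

h = (4 − 1)/8 = 0.375.
Nodes x₀,…,x₈ = 1, 1.375, 1.75, 2.125, 2.5, 2.875, 3.25, 3.625, 4.
f(x) = -3x³ - 3x² - x - 1: f₀=-8, f₁=-15.845703125, f₂=-28.015625, f₃=-45.458984375, f₄=-69.125, f₅=-99.962890625, f₆=-138.921875, f₇=-186.951171875, f₈=-245.
(h/2)·[f₀ + 2f₁ + 2f₂ + 2f₃ + 2f₄ + 2f₅ + 2f₆ + 2f₇ + f₈] = 0.1875·(-1421.5625) = -266.54296875.

-266.54296875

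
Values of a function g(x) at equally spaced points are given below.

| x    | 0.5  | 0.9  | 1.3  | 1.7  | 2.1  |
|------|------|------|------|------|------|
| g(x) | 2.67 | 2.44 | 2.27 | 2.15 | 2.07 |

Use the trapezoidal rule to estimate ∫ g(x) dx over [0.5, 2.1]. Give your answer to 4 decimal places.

3.6920

h = 0.4, n = 4.
(h/2)·[y₀ + 2y₁ + 2y₂ + 2y₃ + y₄] = 0.2·(18.46) = 3.6920.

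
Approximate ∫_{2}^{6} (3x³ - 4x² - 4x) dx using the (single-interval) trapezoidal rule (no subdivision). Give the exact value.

960

T = (b−a)/2 · [f(2) + f(6)] = 2·[0 + 480] = 960.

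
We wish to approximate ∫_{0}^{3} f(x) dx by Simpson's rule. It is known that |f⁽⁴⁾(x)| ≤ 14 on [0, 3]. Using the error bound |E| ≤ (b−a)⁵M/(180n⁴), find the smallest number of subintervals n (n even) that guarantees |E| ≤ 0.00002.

Need 3402/(180n⁴) ≤ 0.00002.
n⁴ ≥ 3402/(180·0.00002) = 945000 ⇒ n ≥ 31.1787, so the smallest even n is 32. (n must be even for Simpson's rule.)

32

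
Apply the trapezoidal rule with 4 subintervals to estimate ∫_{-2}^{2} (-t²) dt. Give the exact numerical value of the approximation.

h = (2 − (-2))/4 = 1.
Nodes t₀,…,t₄ = -2, -1, 0, 1, 2.
f(t) = -t²: f₀=-4, f₁=-1, f₂=0, f₃=-1, f₄=-4.
(h/2)·[f₀ + 2f₁ + 2f₂ + 2f₃ + f₄] = 0.5·(-12) = -6.

-6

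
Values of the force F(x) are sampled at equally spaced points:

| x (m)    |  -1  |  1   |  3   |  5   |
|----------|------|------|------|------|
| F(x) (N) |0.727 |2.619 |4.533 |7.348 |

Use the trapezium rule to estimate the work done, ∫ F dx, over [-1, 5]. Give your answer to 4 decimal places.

22.3790

h = 2, n = 3.
(h/2)·[y₀ + 2y₁ + 2y₂ + y₃] = 1·(22.379) = 22.3790.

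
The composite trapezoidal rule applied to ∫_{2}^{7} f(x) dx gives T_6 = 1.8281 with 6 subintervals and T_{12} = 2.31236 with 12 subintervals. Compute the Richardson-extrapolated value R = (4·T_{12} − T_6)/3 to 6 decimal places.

R = (4·T_{12} − T_6) / 3 = (4·2.31236 − 1.8281)/3 = (7.42134)/3 = 2.473780.

2.473780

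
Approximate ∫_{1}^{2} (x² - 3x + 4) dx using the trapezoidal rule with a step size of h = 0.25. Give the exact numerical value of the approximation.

1.84375

h = (2 − 1)/4 = 0.25.
Nodes x₀,…,x₄ = 1, 1.25, 1.5, 1.75, 2.
f(x) = x² - 3x + 4: f₀=2, f₁=1.8125, f₂=1.75, f₃=1.8125, f₄=2.
(h/2)·[f₀ + 2f₁ + 2f₂ + 2f₃ + f₄] = 0.125·(14.75) = 1.84375.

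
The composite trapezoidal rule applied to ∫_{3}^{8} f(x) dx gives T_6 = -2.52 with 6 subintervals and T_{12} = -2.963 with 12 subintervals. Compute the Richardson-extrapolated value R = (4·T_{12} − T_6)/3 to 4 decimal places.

R = (4·T_{12} − T_6) / 3 = (4·(-2.963) − (-2.52))/3 = (-9.332)/3 = -3.1107.

-3.1107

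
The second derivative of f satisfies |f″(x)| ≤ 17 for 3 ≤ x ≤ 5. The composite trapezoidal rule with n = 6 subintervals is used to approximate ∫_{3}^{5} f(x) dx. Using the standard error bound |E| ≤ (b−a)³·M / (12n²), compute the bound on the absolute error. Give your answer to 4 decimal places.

0.3148

|E| ≤ (2)³·17 / (12·6²) = 136/432 = 0.3148.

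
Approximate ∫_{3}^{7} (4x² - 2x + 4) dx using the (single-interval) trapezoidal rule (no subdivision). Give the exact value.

440

T = (b−a)/2 · [f(3) + f(7)] = 2·[34 + 186] = 440.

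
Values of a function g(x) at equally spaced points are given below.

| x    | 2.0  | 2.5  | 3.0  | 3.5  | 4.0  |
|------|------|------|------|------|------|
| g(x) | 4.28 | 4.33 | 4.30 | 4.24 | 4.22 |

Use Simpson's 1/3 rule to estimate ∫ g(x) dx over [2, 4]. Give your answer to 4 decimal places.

8.5633

h = 0.5, n = 4.
(h/3)·[y₀ + 4y₁ + 2y₂ + 4y₃ + y₄] = 0.166667·(51.38) = 8.5633.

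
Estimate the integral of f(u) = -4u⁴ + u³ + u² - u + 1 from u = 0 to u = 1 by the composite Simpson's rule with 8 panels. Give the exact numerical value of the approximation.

h = (1 − 0)/8 = 0.125.
Nodes u₀,…,u₈ = 0, 0.125, 0.25, 0.375, 0.5, 0.625, 0.75, 0.875, 1.
f(u) = -4u⁴ + u³ + u² - u + 1: f₀=1, f₁=0.8916015625, f₂=0.8125, f₃=0.7392578125, f₄=0.625, f₅=0.3994140625, f₆=-0.03125, f₇=-0.7841796875, f₈=-2.
(h/3)·[f₀ + 4f₁ + 2f₂ + 4f₃ + 2f₄ + 4f₅ + 2f₆ + 4f₇ + f₈] = 0.041667·(6.796875) = 0.283203125.

0.283203125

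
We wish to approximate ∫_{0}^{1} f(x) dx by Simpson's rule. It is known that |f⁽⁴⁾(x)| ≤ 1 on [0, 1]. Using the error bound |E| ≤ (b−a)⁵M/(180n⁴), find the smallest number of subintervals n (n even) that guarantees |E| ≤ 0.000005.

Need 1/(180n⁴) ≤ 0.000005.
n⁴ ≥ 1/(180·0.000005) = 1111.11 ⇒ n ≥ 5.7735, so the smallest even n is 6. (n must be even for Simpson's rule.)

6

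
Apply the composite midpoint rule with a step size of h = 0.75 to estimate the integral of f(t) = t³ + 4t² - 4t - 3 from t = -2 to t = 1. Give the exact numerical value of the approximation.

h = (1 − (-2))/4 = 0.75.
Midpoints m₁,…,m₄ = -1.625, -0.875, -0.125, 0.625.
f(m₁)=9.771484375, f(m₂)=2.892578125, f(m₃)=-2.439453125, f(m₄)=-3.693359375.
h·[f(m₁) + f(m₂) + f(m₃) + f(m₄)] = 0.75·(6.53125) = 4.8984375.

4.8984375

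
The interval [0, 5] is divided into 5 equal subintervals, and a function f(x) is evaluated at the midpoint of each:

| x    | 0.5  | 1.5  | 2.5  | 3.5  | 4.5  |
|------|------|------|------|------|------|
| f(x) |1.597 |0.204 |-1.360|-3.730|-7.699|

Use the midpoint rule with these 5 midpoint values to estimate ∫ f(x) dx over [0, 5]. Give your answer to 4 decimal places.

-10.9880

h = 1, n = 5.
h·[y(m₁) + y(m₂) + y(m₃) + y(m₄) + y(m₅)] = 1·(-10.988) = -10.9880.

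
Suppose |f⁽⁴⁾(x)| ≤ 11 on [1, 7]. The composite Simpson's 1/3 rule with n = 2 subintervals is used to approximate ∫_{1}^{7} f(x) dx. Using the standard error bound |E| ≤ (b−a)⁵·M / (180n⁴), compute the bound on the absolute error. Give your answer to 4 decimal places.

29.7000

|E| ≤ (6)⁵·11 / (180·2⁴) = 85536/2880 = 29.7000.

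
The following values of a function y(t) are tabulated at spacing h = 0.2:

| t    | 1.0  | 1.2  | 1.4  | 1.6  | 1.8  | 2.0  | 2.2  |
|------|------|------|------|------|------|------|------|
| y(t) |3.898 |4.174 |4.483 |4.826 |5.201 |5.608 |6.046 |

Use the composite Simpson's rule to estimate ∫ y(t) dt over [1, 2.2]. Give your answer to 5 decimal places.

5.84960

h = 0.2, n = 6.
(h/3)·[y₀ + 4y₁ + 2y₂ + 4y₃ + 2y₄ + 4y₅ + y₆] = 0.066667·(87.744) = 5.84960.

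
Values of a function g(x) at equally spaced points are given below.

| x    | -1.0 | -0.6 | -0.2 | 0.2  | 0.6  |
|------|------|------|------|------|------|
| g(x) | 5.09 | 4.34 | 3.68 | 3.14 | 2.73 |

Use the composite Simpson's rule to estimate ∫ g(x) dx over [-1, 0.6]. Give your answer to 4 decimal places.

h = 0.4, n = 4.
(h/3)·[y₀ + 4y₁ + 2y₂ + 4y₃ + y₄] = 0.133333·(45.10) = 6.0133.

6.0133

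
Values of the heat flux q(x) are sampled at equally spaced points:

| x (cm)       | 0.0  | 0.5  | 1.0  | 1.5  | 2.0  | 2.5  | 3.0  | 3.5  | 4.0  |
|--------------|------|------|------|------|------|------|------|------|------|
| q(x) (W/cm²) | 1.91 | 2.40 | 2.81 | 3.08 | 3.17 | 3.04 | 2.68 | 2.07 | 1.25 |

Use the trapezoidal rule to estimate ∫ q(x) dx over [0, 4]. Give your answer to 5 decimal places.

h = 0.5, n = 8.
(h/2)·[y₀ + 2y₁ + 2y₂ + 2y₃ + 2y₄ + 2y₅ + 2y₆ + 2y₇ + y₈] = 0.25·(41.66) = 10.41500.

10.41500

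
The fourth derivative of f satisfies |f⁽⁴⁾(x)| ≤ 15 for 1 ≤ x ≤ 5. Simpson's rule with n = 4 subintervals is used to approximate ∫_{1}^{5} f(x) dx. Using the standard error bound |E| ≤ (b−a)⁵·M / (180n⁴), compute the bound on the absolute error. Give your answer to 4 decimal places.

0.3333

|E| ≤ (4)⁵·15 / (180·4⁴) = 15360/46080 = 0.3333.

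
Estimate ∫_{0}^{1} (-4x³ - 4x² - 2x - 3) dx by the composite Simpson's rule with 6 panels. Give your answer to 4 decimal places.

-6.3333

h = (1 − 0)/6 = 0.166667.
Nodes x₀,…,x₆ = 0, 0.166667, 0.333333, 0.5, 0.666667, 0.833333, 1.
f(x) = -4x³ - 4x² - 2x - 3: f₀=-3, f₁=-3.462963, f₂=-4.259259, f₃=-5.5, f₄=-7.296296, f₅=-9.759259, f₆=-13.
(h/3)·[f₀ + 4f₁ + 2f₂ + 4f₃ + 2f₄ + 4f₅ + f₆] = 0.055556·(-114) = -6.3333.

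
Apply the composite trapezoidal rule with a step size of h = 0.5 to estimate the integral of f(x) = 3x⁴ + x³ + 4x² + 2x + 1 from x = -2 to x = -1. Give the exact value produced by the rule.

h = (-1 − (-2))/2 = 0.5.
Nodes x₀,…,x₂ = -2, -1.5, -1.
f(x) = 3x⁴ + x³ + 4x² + 2x + 1: f₀=53, f₁=18.8125, f₂=5.
(h/2)·[f₀ + 2f₁ + f₂] = 0.25·(95.625) = 23.90625.

23.90625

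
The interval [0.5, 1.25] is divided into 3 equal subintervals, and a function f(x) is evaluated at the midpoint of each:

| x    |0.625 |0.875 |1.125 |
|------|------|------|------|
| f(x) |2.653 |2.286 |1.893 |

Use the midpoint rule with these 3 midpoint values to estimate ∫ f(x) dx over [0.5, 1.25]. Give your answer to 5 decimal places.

1.70800

h = 0.25, n = 3.
h·[y(m₁) + y(m₂) + y(m₃)] = 0.25·(6.832) = 1.70800.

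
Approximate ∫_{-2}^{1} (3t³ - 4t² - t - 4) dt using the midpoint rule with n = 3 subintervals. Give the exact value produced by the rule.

-31.625

h = (1 − (-2))/3 = 1.
Midpoints m₁,…,m₃ = -1.5, -0.5, 0.5.
f(m₁)=-21.625, f(m₂)=-4.875, f(m₃)=-5.125.
h·[f(m₁) + f(m₂) + f(m₃)] = 1·(-31.625) = -31.625.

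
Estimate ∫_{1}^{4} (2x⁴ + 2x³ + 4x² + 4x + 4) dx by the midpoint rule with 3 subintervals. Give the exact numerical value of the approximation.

637.125

h = (4 − 1)/3 = 1.
Midpoints m₁,…,m₃ = 1.5, 2.5, 3.5.
f(m₁)=35.875, f(m₂)=148.375, f(m₃)=452.875.
h·[f(m₁) + f(m₂) + f(m₃)] = 1·(637.125) = 637.125.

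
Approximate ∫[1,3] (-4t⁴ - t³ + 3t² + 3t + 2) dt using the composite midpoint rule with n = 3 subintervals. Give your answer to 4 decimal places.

-163.7202

h = (3 − 1)/3 = 0.666667.
Midpoints m₁,…,m₃ = 1.333333, 2, 2.666667.
f(m₁)=-3.679012, f(m₂)=-52, f(m₃)=-189.901235.
h·[f(m₁) + f(m₂) + f(m₃)] = 0.666667·(-245.580247) = -163.7202.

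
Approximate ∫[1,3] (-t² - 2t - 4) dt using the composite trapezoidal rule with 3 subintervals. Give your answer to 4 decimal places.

-24.8148

h = (3 − 1)/3 = 0.666667.
Nodes t₀,…,t₃ = 1, 1.666667, 2.333333, 3.
f(t) = -t² - 2t - 4: f₀=-7, f₁=-10.111111, f₂=-14.111111, f₃=-19.
(h/2)·[f₀ + 2f₁ + 2f₂ + f₃] = 0.333333·(-74.444444) = -24.8148.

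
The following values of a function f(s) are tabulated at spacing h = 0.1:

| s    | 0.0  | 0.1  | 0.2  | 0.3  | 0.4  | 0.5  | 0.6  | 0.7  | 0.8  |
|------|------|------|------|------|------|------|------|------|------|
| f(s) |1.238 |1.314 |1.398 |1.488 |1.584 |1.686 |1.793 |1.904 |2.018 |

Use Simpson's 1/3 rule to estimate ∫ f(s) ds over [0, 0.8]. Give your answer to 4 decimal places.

1.2791

h = 0.1, n = 8.
(h/3)·[y₀ + 4y₁ + 2y₂ + 4y₃ + 2y₄ + 4y₅ + 2y₆ + 4y₇ + y₈] = 0.033333·(38.374) = 1.2791.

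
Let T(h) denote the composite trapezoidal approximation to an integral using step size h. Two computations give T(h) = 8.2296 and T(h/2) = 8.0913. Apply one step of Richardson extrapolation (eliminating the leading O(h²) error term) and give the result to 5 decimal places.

8.04520

R = (4·T(h/2) − T(h)) / 3 = (4·8.0913 − 8.2296)/3 = (24.1356)/3 = 8.04520.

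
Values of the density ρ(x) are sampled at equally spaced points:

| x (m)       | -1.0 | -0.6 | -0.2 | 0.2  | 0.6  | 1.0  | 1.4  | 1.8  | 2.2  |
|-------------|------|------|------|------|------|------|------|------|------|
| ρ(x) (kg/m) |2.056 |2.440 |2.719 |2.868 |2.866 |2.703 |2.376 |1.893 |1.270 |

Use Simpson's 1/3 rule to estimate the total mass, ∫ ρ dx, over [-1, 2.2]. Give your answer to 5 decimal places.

h = 0.4, n = 8.
(h/3)·[y₀ + 4y₁ + 2y₂ + 4y₃ + 2y₄ + 4y₅ + 2y₆ + 4y₇ + y₈] = 0.133333·(58.864) = 7.84853.

7.84853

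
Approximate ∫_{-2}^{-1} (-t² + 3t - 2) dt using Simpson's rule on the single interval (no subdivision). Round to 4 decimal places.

S = (b−a)/6 · [f(-2) + 4f(-1.5) + f(-1)] = 0.166667·[(-12) + 4·(-8.75) + (-6)] = -8.8333.

-8.8333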